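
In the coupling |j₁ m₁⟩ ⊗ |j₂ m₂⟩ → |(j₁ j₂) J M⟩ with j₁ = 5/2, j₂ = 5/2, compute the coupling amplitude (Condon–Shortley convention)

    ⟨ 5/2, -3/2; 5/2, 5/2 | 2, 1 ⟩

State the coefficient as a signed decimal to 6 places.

j₁+j₂−J=3  J+j₁−j₂=2  J−j₁+j₂=2  j₁+j₂+J+1=8
(j₁±m₁, j₂±m₂, J±M) = (1,4,5,0,3,1)
P² = 360/7
sum k=3..3:
  [3] −1/12 = -1/12
S = -1/12
C² = P²·S² = 5/14 ; C = -0.597614

−√(5/14) ≈ -0.597614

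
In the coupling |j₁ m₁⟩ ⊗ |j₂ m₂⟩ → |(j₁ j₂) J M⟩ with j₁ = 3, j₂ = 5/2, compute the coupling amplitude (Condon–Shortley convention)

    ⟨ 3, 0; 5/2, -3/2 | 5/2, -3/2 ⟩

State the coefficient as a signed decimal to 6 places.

triangle: 3!×3!×2!/9! = 72/362880
(j±m)!: 3!×3!×1!×4!×1!×4! = 20736
prefactor² = (2J+1)×Δ×N² = 864/35
  k=0: +1/(0!×3!×3!×1!×0!×1!) = 1/36
  k=1: −1/(1!×2!×2!×0!×1!×2!) = -1/8
Σ = -7/72  ⇒  CG² = 864/35×(-7/72)² = 7/30
CG = −√(7/30) = -0.483046

-0.483046  (= −√(7/30))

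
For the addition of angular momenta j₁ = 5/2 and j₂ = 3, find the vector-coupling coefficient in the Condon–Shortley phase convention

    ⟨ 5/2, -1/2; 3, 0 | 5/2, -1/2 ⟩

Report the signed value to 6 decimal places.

√[6·3!2!3!/9! · 2!3!3!3!2!3!] = √(216/35)
  +(−1)^1/∏(1,2,2,2,0,1)! = -1/8  (running -1/8)
  +(−1)^2/∏(2,1,1,1,1,2)! = 1/4  (running 1/8)
  +(−1)^3/∏(3,0,0,0,2,3)! = -1/72  (running 1/9)
⟨..|..⟩ = √(216/35)·(1/9) = +0.276026

+√(8/105) = +0.276026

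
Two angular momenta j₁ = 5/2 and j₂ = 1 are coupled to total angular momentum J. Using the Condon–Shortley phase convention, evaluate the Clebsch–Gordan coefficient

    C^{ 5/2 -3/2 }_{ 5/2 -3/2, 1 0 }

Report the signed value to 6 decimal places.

−√(9/35) ≈ -0.507093

j₁+j₂−J=1  J+j₁−j₂=4  J−j₁+j₂=1  j₁+j₂+J+1=7
(j₁±m₁, j₂±m₂, J±M) = (1,4,1,1,1,4)
P² = 576/35
sum k=0..1:
  [0] +1/24 = 1/24
  [1] −1/6 = -1/6
S = -1/8
C² = P²·S² = 9/35 ; C = -0.507093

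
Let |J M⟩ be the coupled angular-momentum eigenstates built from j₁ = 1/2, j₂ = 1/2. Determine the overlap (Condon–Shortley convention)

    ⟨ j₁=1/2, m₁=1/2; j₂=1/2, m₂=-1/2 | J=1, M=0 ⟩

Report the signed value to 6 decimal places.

triangle: 0!·1!·1!/3! = 1/6
(j±m)!: 1!·0!·0!·1!·1!·1! = 1
prefactor² = (2J+1)·Δ·N² = 1/2
  k=0: +1/(0!·0!·0!·0!·1!·1!) = 1
Σ = 1  ⇒  CG² = 1/2·1² = 1/2
CG = +√(1/2) = +0.707107

+0.707107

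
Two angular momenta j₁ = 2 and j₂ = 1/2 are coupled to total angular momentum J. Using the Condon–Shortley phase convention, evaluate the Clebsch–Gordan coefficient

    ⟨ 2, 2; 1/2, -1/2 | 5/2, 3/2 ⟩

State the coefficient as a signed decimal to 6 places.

+0.447214  (= +√(1/5))

j₁+j₂−J=0  J+j₁−j₂=4  J−j₁+j₂=1  j₁+j₂+J+1=6
(j₁±m₁, j₂±m₂, J±M) = (4,0,0,1,4,1)
P² = 576/5
sum k=0..0:
  [0] +1/24 = 1/24
S = 1/24
C² = P²·S² = 1/5 ; C = +0.447214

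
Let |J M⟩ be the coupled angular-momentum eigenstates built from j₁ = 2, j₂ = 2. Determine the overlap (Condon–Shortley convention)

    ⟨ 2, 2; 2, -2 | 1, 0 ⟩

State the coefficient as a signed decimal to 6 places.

triangle: 3!*1!*1!/6! = 6/720
(j±m)!: 4!*0!*0!*4!*1!*1! = 576
prefactor² = (2J+1)*Δ*N² = 72/5
  k=0: +1/(0!*3!*0!*0!*1!*1!) = 1/6
Σ = 1/6  ⇒  CG² = 72/5*1/6² = 2/5
CG = +√(2/5) = +0.632456

+√(2/5) = +0.632456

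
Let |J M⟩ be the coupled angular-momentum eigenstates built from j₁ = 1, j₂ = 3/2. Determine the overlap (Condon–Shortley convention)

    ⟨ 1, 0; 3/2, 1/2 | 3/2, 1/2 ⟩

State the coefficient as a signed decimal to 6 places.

j₁+j₂−J=1  J+j₁−j₂=1  J−j₁+j₂=2  j₁+j₂+J+1=5
(j₁±m₁, j₂±m₂, J±M) = (1,1,2,1,2,1)
P² = 4/15
sum k=0..1:
  [0] +1/2 = 1/2
  [1] −1/1 = -1
S = -1/2
C² = P²·S² = 1/15 ; C = -0.258199

−√(1/15) ≈ -0.258199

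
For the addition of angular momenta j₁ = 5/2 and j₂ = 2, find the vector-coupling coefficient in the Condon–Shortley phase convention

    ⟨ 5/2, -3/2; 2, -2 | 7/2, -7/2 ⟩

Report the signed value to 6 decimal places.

√[8·1!4!3!/9! · 1!4!0!4!0!7!] = √(9216)
  +(−1)^0/∏(0,1,4,0,0,3)! = 1/144  (running 1/144)
⟨..|..⟩ = √(9216)·(1/144) = +0.666667

+0.666667  (= +√(4/9))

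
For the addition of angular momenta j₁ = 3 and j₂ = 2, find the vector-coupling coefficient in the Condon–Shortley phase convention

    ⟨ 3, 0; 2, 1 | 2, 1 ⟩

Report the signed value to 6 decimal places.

√[5·3!3!1!/8! · 3!3!3!1!3!1!] = √(81/14)
  +(−1)^2/∏(2,1,1,1,2,0)! = 1/4  (running 1/4)
  +(−1)^3/∏(3,0,0,0,3,1)! = -1/36  (running 2/9)
⟨..|..⟩ = √(81/14)·(2/9) = +0.534522

+0.534522  (= +√(2/7))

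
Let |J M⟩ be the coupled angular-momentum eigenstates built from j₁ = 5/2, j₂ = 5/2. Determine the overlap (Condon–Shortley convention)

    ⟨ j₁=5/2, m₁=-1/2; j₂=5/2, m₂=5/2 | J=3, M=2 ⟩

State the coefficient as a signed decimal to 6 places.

+√(5/12) ≈ +0.645497

j₁+j₂−J=2  J+j₁−j₂=3  J−j₁+j₂=3  j₁+j₂+J+1=9
(j₁±m₁, j₂±m₂, J±M) = (2,3,5,0,5,1)
P² = 240
sum k=2..2:
  [2] +1/24 = 1/24
S = 1/24
C² = P²·S² = 5/12 ; C = +0.645497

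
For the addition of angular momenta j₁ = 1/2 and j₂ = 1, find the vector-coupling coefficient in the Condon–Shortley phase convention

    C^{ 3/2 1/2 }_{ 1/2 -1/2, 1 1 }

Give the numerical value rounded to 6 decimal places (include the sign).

+0.577350  (= +√(1/3))

j₁+j₂−J=0  J+j₁−j₂=1  J−j₁+j₂=2  j₁+j₂+J+1=4
(j₁±m₁, j₂±m₂, J±M) = (0,1,2,0,2,1)
P² = 4/3
sum k=0..0:
  [0] +1/2 = 1/2
S = 1/2
C² = P²·S² = 1/3 ; C = +0.577350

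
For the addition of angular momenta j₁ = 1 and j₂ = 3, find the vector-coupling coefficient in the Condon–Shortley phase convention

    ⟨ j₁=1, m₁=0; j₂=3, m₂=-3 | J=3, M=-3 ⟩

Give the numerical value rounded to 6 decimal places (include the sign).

+0.866025

triangle: 1!×1!×5!/8! = 120/40320
(j±m)!: 1!×1!×0!×6!×0!×6! = 518400
prefactor² = (2J+1)×Δ×N² = 10800
  k=0: +1/(0!×1!×1!×0!×0!×5!) = 1/120
Σ = 1/120  ⇒  CG² = 10800×1/120² = 3/4
CG = +√(3/4) = +0.866025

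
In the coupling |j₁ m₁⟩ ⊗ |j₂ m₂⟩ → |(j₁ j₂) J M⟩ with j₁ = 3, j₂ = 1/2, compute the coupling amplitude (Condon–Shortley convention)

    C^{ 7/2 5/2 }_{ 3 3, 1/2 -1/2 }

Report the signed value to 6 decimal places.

triangle: 0!·6!·1!/8! = 720/40320
(j±m)!: 6!·0!·0!·1!·6!·1! = 518400
prefactor² = (2J+1)·Δ·N² = 518400/7
  k=0: +1/(0!·0!·0!·0!·6!·1!) = 1/720
Σ = 1/720  ⇒  CG² = 518400/7·1/720² = 1/7
CG = +√(1/7) = +0.377964

+√(1/7) = +0.377964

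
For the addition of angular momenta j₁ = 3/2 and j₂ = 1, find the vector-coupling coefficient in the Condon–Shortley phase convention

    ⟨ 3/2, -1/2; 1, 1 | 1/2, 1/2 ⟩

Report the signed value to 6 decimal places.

+√(1/6) = +0.408248

triangle: 2!×1!×0!/4! = 2/24
(j±m)!: 1!×2!×2!×0!×1!×0! = 4
prefactor² = (2J+1)×Δ×N² = 2/3
  k=2: +1/(2!×0!×0!×0!×1!×0!) = 1/2
Σ = 1/2  ⇒  CG² = 2/3×1/2² = 1/6
CG = +√(1/6) = +0.408248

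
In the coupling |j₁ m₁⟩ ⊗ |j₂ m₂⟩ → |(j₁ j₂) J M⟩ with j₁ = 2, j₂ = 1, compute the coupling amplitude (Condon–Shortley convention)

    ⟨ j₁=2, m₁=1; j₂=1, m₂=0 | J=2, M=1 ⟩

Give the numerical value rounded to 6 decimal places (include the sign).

j₁+j₂−J=1  J+j₁−j₂=3  J−j₁+j₂=1  j₁+j₂+J+1=6
(j₁±m₁, j₂±m₂, J±M) = (3,1,1,1,3,1)
P² = 3/2
sum k=0..1:
  [0] +1/2 = 1/2
  [1] −1/6 = -1/6
S = 1/3
C² = P²·S² = 1/6 ; C = +0.408248

+√(1/6) = +0.408248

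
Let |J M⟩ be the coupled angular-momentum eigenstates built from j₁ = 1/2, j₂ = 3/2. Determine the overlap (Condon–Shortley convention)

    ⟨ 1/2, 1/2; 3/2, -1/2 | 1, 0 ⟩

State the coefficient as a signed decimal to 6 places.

+√(1/2) ≈ +0.707107

triangle: 1!·0!·2!/4! = 2/24
(j±m)!: 1!·0!·1!·2!·1!·1! = 2
prefactor² = (2J+1)·Δ·N² = 1/2
  k=0: +1/(0!·1!·0!·1!·0!·1!) = 1
Σ = 1  ⇒  CG² = 1/2·1² = 1/2
CG = +√(1/2) = +0.707107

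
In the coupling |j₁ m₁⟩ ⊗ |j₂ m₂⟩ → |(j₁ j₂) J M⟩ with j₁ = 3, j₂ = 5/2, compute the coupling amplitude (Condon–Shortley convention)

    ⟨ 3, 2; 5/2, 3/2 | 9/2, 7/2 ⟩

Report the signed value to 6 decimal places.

triangle: 1!·5!·4!/11! = 2880/39916800
(j±m)!: 5!·1!·4!·1!·8!·1! = 116121600
prefactor² = (2J+1)·Δ·N² = 921600/11
  k=0: +1/(0!·1!·1!·4!·4!·0!) = 1/576
  k=1: −1/(1!·0!·0!·3!·5!·1!) = -1/720
Σ = 1/2880  ⇒  CG² = 921600/11·1/2880² = 1/99
CG = +√(1/99) = +0.100504

+√(1/99) = +0.100504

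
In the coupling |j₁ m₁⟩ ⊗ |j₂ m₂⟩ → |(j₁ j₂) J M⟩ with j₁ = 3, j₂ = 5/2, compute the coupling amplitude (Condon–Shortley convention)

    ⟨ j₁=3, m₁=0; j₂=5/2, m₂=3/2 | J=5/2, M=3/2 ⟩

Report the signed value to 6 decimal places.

√[6·3!3!2!/9! · 3!3!4!1!4!1!] = √(864/35)
  +(−1)^2/∏(2,1,1,2,2,0)! = 1/8  (running 1/8)
  +(−1)^3/∏(3,0,0,1,3,1)! = -1/36  (running 7/72)
⟨..|..⟩ = √(864/35)·(7/72) = +0.483046

+√(7/30) ≈ +0.483046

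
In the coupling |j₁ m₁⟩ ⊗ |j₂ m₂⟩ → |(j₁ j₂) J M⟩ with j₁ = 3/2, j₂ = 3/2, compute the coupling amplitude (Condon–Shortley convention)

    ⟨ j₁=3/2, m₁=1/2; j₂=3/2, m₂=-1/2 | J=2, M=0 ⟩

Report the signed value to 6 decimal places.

√[5·1!2!2!/6! · 2!1!1!2!2!2!] = √(4/9)
  +(−1)^0/∏(0,1,1,1,1,1)! = 1  (running 1)
  +(−1)^1/∏(1,0,0,0,2,2)! = -1/4  (running 3/4)
⟨..|..⟩ = √(4/9)·(3/4) = +0.500000

+√(1/4) ≈ +0.500000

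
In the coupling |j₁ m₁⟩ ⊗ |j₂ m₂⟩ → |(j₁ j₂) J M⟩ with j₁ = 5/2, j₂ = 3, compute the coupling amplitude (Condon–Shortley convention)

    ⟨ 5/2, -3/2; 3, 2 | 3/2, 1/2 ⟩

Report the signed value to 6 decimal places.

√[4·4!1!2!/8! · 1!4!5!1!2!1!] = √(192/7)
  +(−1)^3/∏(3,1,1,2,0,0)! = -1/12  (running -1/12)
  +(−1)^4/∏(4,0,0,1,1,1)! = 1/24  (running -1/24)
⟨..|..⟩ = √(192/7)·(-1/24) = -0.218218

-0.218218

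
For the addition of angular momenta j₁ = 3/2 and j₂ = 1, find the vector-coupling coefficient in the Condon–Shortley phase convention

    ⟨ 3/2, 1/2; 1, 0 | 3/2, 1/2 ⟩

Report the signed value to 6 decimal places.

triangle: 1!×2!×1!/5! = 2/120
(j±m)!: 2!×1!×1!×1!×2!×1! = 4
prefactor² = (2J+1)×Δ×N² = 4/15
  k=0: +1/(0!×1!×1!×1!×1!×0!) = 1
  k=1: −1/(1!×0!×0!×0!×2!×1!) = -1/2
Σ = 1/2  ⇒  CG² = 4/15×1/2² = 1/15
CG = +√(1/15) = +0.258199

+√(1/15) = +0.258199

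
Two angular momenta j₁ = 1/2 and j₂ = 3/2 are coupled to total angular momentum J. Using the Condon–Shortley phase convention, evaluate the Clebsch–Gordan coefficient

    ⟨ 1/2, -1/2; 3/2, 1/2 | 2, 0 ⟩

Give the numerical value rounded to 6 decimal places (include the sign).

√[5·0!1!3!/5! · 0!1!2!1!2!2!] = √(2)
  +(−1)^0/∏(0,0,1,2,0,1)! = 1/2  (running 1/2)
⟨..|..⟩ = √(2)·(1/2) = +0.707107

+0.707107  (= +√(1/2))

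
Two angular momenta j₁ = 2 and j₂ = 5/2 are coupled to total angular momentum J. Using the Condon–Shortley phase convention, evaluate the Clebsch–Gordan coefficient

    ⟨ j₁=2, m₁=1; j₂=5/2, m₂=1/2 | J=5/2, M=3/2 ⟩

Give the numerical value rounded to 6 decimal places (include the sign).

−√(6/35) ≈ -0.414039

√[6·2!2!3!/8! · 3!1!3!2!4!1!] = √(216/35)
  +(−1)^0/∏(0,2,1,3,1,0)! = 1/12  (running 1/12)
  +(−1)^1/∏(1,1,0,2,2,1)! = -1/4  (running -1/6)
⟨..|..⟩ = √(216/35)·(-1/6) = -0.414039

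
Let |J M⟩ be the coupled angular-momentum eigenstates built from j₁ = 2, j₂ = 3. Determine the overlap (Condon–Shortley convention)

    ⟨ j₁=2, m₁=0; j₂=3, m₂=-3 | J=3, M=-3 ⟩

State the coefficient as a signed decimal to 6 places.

√[7·2!2!4!/9! · 2!2!0!6!0!6!] = √(3840)
  +(−1)^0/∏(0,2,2,0,0,4)! = 1/96  (running 1/96)
⟨..|..⟩ = √(3840)·(1/96) = +0.645497

+0.645497  (= +√(5/12))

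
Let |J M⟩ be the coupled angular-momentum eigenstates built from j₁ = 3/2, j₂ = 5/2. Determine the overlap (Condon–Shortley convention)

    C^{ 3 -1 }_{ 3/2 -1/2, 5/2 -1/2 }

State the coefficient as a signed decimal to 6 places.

−√(1/60) ≈ -0.129099

√[7·1!2!4!/8! · 1!2!2!3!2!4!] = √(48/5)
  +(−1)^0/∏(0,1,2,2,0,2)! = 1/8  (running 1/8)
  +(−1)^1/∏(1,0,1,1,1,3)! = -1/6  (running -1/24)
⟨..|..⟩ = √(48/5)·(-1/24) = -0.129099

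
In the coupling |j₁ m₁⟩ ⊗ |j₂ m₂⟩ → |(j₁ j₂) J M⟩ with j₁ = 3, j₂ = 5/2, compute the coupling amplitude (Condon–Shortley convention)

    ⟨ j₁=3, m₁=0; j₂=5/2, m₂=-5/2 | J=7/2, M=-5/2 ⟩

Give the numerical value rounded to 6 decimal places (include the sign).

j₁+j₂−J=2  J+j₁−j₂=4  J−j₁+j₂=3  j₁+j₂+J+1=10
(j₁±m₁, j₂±m₂, J±M) = (3,3,0,5,1,6)
P² = 13824/7
sum k=0..0:
  [0] +1/72 = 1/72
S = 1/72
C² = P²·S² = 8/21 ; C = +0.617213

+√(8/21) = +0.617213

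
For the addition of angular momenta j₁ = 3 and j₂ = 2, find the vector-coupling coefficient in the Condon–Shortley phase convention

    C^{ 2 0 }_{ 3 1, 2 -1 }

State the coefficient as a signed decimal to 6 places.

-0.377964  (= −√(1/7))

√[5·3!3!1!/8! · 4!2!1!3!2!2!] = √(36/7)
  +(−1)^0/∏(0,3,2,1,1,0)! = 1/12  (running 1/12)
  +(−1)^1/∏(1,2,1,0,2,1)! = -1/4  (running -1/6)
⟨..|..⟩ = √(36/7)·(-1/6) = -0.377964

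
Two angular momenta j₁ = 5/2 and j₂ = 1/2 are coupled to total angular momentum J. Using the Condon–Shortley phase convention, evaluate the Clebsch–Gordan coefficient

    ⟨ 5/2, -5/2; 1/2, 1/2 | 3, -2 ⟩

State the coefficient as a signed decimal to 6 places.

√[7·0!5!1!/7! · 0!5!1!0!1!5!] = √(2400)
  +(−1)^0/∏(0,0,5,1,0,0)! = 1/120  (running 1/120)
⟨..|..⟩ = √(2400)·(1/120) = +0.408248

+0.408248  (= +√(1/6))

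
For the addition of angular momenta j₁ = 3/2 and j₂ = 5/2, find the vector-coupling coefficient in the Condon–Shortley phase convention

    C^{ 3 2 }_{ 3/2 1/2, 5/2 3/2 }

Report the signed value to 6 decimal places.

−√(1/12) ≈ -0.288675

triangle: 1!·2!·4!/8! = 48/40320
(j±m)!: 2!·1!·4!·1!·5!·1! = 5760
prefactor² = (2J+1)·Δ·N² = 48
  k=0: +1/(0!·1!·1!·4!·1!·0!) = 1/24
  k=1: −1/(1!·0!·0!·3!·2!·1!) = -1/12
Σ = -1/24  ⇒  CG² = 48·(-1/24)² = 1/12
CG = −√(1/12) = -0.288675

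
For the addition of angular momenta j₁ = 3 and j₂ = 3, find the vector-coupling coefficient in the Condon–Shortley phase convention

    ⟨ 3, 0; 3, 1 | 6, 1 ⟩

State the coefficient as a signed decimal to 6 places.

+√(25/66) ≈ +0.615457

triangle: 0!·6!·6!/13! = 518400/6227020800
(j±m)!: 3!·3!·4!·2!·7!·5! = 1045094400
prefactor² = (2J+1)·Δ·N² = 12441600/11
  k=0: +1/(0!·0!·3!·4!·3!·2!) = 1/1728
Σ = 1/1728  ⇒  CG² = 12441600/11·1/1728² = 25/66
CG = +√(25/66) = +0.615457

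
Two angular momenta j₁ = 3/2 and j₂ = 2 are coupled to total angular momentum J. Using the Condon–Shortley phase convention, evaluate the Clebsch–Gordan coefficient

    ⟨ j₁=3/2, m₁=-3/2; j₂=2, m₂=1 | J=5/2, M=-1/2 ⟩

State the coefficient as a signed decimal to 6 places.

-0.621059

triangle: 1!*2!*3!/7! = 12/5040
(j±m)!: 0!*3!*3!*1!*2!*3! = 432
prefactor² = (2J+1)*Δ*N² = 216/35
  k=1: −1/(1!*0!*2!*2!*0!*1!) = -1/4
Σ = -1/4  ⇒  CG² = 216/35*(-1/4)² = 27/70
CG = −√(27/70) = -0.621059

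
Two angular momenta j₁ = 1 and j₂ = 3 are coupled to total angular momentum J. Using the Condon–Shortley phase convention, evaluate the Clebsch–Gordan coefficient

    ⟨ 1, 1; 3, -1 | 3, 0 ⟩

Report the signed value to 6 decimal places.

+0.707107  (= +√(1/2))

√[7·1!1!5!/8! · 2!0!2!4!3!3!] = √(72)
  +(−1)^0/∏(0,1,0,2,1,3)! = 1/12  (running 1/12)
⟨..|..⟩ = √(72)·(1/12) = +0.707107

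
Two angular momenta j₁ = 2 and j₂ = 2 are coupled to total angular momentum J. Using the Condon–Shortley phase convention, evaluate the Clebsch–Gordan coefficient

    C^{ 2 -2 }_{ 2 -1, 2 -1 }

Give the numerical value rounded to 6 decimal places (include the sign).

triangle: 2!·2!·2!/7! = 8/5040
(j±m)!: 1!·3!·1!·3!·0!·4! = 864
prefactor² = (2J+1)·Δ·N² = 48/7
  k=1: −1/(1!·1!·2!·0!·0!·2!) = -1/4
Σ = -1/4  ⇒  CG² = 48/7·(-1/4)² = 3/7
CG = −√(3/7) = -0.654654

-0.654654  (= −√(3/7))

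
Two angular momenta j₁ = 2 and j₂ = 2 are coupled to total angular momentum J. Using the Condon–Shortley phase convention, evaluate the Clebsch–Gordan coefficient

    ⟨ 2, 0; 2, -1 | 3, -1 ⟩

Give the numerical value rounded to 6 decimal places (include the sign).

+0.447214

j₁+j₂−J=1  J+j₁−j₂=3  J−j₁+j₂=3  j₁+j₂+J+1=8
(j₁±m₁, j₂±m₂, J±M) = (2,2,1,3,2,4)
P² = 36/5
sum k=0..1:
  [0] +1/4 = 1/4
  [1] −1/12 = -1/12
S = 1/6
C² = P²·S² = 1/5 ; C = +0.447214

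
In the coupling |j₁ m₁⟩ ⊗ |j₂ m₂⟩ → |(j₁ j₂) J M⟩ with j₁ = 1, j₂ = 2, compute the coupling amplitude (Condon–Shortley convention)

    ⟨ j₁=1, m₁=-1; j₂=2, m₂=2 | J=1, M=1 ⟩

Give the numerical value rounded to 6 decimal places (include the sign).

j₁+j₂−J=2  J+j₁−j₂=0  J−j₁+j₂=2  j₁+j₂+J+1=5
(j₁±m₁, j₂±m₂, J±M) = (0,2,4,0,2,0)
P² = 48/5
sum k=2..2:
  [2] +1/4 = 1/4
S = 1/4
C² = P²·S² = 3/5 ; C = +0.774597

+√(3/5) ≈ +0.774597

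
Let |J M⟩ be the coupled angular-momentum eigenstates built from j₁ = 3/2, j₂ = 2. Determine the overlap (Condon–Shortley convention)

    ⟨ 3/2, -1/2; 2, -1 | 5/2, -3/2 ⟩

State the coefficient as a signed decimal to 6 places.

+√(1/35) ≈ +0.169031

√[6·1!2!3!/7! · 1!2!1!3!1!4!] = √(144/35)
  +(−1)^0/∏(0,1,2,1,0,2)! = 1/4  (running 1/4)
  +(−1)^1/∏(1,0,1,0,1,3)! = -1/6  (running 1/12)
⟨..|..⟩ = √(144/35)·(1/12) = +0.169031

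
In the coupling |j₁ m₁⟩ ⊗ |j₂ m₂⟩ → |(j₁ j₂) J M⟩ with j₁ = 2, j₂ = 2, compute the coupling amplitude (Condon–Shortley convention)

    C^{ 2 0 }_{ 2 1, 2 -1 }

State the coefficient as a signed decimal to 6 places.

j₁+j₂−J=2  J+j₁−j₂=2  J−j₁+j₂=2  j₁+j₂+J+1=7
(j₁±m₁, j₂±m₂, J±M) = (3,1,1,3,2,2)
P² = 8/7
sum k=0..1:
  [0] +1/2 = 1/2
  [1] −1/4 = -1/4
S = 1/4
C² = P²·S² = 1/14 ; C = +0.267261

+√(1/14) ≈ +0.267261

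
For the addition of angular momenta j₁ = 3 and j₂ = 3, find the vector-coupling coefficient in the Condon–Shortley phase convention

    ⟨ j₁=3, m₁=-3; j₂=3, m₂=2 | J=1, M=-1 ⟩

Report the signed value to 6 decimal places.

-0.327327  (= −√(3/28))

√[3·5!1!1!/8! · 0!6!5!1!0!2!] = √(10800/7)
  +(−1)^5/∏(5,0,1,0,0,1)! = -1/120  (running -1/120)
⟨..|..⟩ = √(10800/7)·(-1/120) = -0.327327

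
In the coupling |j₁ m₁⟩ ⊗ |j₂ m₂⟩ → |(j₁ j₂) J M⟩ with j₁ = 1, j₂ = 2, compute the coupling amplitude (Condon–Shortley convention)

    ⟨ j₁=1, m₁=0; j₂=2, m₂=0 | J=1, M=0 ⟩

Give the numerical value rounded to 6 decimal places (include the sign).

√[3·2!0!2!/5! · 1!1!2!2!1!1!] = √(2/5)
  +(−1)^1/∏(1,1,0,1,0,1)! = -1  (running -1)
⟨..|..⟩ = √(2/5)·(-1) = -0.632456

-0.632456  (= −√(2/5))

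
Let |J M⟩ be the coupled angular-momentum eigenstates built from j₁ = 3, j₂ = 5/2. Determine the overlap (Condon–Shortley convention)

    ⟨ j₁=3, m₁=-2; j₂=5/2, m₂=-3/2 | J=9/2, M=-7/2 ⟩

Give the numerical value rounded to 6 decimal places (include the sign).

-0.100504

triangle: 1!·5!·4!/11! = 2880/39916800
(j±m)!: 1!·5!·1!·4!·1!·8! = 116121600
prefactor² = (2J+1)·Δ·N² = 921600/11
  k=0: +1/(0!·1!·5!·1!·0!·3!) = 1/720
  k=1: −1/(1!·0!·4!·0!·1!·4!) = -1/576
Σ = -1/2880  ⇒  CG² = 921600/11·(-1/2880)² = 1/99
CG = −√(1/99) = -0.100504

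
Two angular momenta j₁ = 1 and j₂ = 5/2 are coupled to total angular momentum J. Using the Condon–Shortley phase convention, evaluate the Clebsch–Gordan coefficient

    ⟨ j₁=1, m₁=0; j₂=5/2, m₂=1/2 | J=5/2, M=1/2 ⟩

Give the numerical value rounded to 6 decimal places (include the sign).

−√(1/35) = -0.169031

triangle: 1!·1!·4!/7! = 24/5040
(j±m)!: 1!·1!·3!·2!·3!·2! = 144
prefactor² = (2J+1)·Δ·N² = 144/35
  k=0: +1/(0!·1!·1!·3!·0!·1!) = 1/6
  k=1: −1/(1!·0!·0!·2!·1!·2!) = -1/4
Σ = -1/12  ⇒  CG² = 144/35·(-1/12)² = 1/35
CG = −√(1/35) = -0.169031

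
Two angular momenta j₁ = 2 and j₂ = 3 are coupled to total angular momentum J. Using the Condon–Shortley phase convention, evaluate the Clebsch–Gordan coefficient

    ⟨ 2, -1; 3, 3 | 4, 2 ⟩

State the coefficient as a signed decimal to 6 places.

-0.439155

triangle: 1!·3!·5!/10! = 720/3628800
(j±m)!: 1!·3!·6!·0!·6!·2! = 6220800
prefactor² = (2J+1)·Δ·N² = 77760/7
  k=1: −1/(1!·0!·2!·5!·1!·0!) = -1/240
Σ = -1/240  ⇒  CG² = 77760/7·(-1/240)² = 27/140
CG = −√(27/140) = -0.439155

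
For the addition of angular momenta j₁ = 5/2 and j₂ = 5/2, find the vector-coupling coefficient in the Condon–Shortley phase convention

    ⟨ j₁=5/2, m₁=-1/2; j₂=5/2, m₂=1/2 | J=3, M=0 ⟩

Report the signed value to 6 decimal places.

−√(4/45) ≈ -0.298142

j₁+j₂−J=2  J+j₁−j₂=3  J−j₁+j₂=3  j₁+j₂+J+1=9
(j₁±m₁, j₂±m₂, J±M) = (2,3,3,2,3,3)
P² = 36/5
sum k=0..2:
  [0] +1/72 = 1/72
  [1] −1/4 = -1/4
  [2] +1/8 = 1/8
S = -1/9
C² = P²·S² = 4/45 ; C = -0.298142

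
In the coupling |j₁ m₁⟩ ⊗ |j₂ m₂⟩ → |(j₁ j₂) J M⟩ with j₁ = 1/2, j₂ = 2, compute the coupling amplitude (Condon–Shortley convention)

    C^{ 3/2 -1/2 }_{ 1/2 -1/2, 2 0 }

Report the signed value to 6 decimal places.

-0.632456  (= −√(2/5))

√[4·1!0!3!/5! · 0!1!2!2!1!2!] = √(8/5)
  +(−1)^1/∏(1,0,0,1,0,2)! = -1/2  (running -1/2)
⟨..|..⟩ = √(8/5)·(-1/2) = -0.632456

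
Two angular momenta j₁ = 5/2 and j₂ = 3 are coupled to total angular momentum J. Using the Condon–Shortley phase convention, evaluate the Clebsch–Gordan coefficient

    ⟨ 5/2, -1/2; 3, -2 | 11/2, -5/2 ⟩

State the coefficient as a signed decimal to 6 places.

+√(4/11) ≈ +0.603023

triangle: 0!×5!×6!/12! = 86400/479001600
(j±m)!: 2!×3!×1!×5!×3!×8! = 348364800
prefactor² = (2J+1)×Δ×N² = 8294400/11
  k=0: +1/(0!×0!×3!×1!×2!×5!) = 1/1440
Σ = 1/1440  ⇒  CG² = 8294400/11×1/1440² = 4/11
CG = +√(4/11) = +0.603023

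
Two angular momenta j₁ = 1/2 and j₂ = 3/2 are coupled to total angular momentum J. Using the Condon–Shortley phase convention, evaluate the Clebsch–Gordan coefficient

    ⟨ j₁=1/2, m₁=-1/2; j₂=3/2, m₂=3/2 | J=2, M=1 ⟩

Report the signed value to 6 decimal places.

√[5·0!1!3!/5! · 0!1!3!0!3!1!] = √(9)
  +(−1)^0/∏(0,0,1,3,0,0)! = 1/6  (running 1/6)
⟨..|..⟩ = √(9)·(1/6) = +0.500000

+0.500000  (= +√(1/4))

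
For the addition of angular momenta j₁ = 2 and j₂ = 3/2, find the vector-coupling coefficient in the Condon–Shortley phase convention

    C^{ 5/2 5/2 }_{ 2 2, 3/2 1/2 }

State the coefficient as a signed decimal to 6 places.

triangle: 1!*3!*2!/7! = 12/5040
(j±m)!: 4!*0!*2!*1!*5!*0! = 5760
prefactor² = (2J+1)*Δ*N² = 576/7
  k=0: +1/(0!*1!*0!*2!*3!*0!) = 1/12
Σ = 1/12  ⇒  CG² = 576/7*1/12² = 4/7
CG = +√(4/7) = +0.755929

+√(4/7) = +0.755929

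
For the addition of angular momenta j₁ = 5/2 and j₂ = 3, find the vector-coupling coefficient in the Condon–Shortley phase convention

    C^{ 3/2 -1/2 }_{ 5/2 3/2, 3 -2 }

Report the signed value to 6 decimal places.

−√(1/21) = -0.218218

√[4·4!1!2!/8! · 4!1!1!5!1!2!] = √(192/7)
  +(−1)^0/∏(0,4,1,1,0,1)! = 1/24  (running 1/24)
  +(−1)^1/∏(1,3,0,0,1,2)! = -1/12  (running -1/24)
⟨..|..⟩ = √(192/7)·(-1/24) = -0.218218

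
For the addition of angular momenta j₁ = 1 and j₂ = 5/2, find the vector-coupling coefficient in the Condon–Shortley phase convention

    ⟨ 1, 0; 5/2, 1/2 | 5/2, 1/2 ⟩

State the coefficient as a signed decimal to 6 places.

j₁+j₂−J=1  J+j₁−j₂=1  J−j₁+j₂=4  j₁+j₂+J+1=7
(j₁±m₁, j₂±m₂, J±M) = (1,1,3,2,3,2)
P² = 144/35
sum k=0..1:
  [0] +1/6 = 1/6
  [1] −1/4 = -1/4
S = -1/12
C² = P²·S² = 1/35 ; C = -0.169031

-0.169031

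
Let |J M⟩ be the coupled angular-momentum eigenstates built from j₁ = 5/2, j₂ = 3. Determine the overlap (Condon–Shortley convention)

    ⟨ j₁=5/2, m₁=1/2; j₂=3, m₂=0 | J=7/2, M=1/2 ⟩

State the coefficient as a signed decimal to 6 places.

−√(4/21) ≈ -0.436436

√[8·2!3!4!/10! · 3!2!3!3!4!3!] = √(6912/175)
  +(−1)^0/∏(0,2,2,3,1,1)! = 1/24  (running 1/24)
  +(−1)^1/∏(1,1,1,2,2,2)! = -1/8  (running -1/12)
  +(−1)^2/∏(2,0,0,1,3,3)! = 1/72  (running -5/72)
⟨..|..⟩ = √(6912/175)·(-5/72) = -0.436436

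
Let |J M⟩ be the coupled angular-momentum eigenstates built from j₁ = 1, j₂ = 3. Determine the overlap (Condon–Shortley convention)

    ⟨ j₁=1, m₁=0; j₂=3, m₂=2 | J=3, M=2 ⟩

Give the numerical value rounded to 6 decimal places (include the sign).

√[7·1!1!5!/8! · 1!1!5!1!5!1!] = √(300)
  +(−1)^0/∏(0,1,1,5,0,0)! = 1/120  (running 1/120)
  +(−1)^1/∏(1,0,0,4,1,1)! = -1/24  (running -1/30)
⟨..|..⟩ = √(300)·(-1/30) = -0.577350

−√(1/3) = -0.577350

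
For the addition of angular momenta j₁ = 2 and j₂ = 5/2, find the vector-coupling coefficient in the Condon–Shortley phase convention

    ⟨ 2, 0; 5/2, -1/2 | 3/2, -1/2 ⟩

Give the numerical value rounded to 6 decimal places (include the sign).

triangle: 3!·1!·2!/7! = 12/5040
(j±m)!: 2!·2!·2!·3!·1!·2! = 96
prefactor² = (2J+1)·Δ·N² = 32/35
  k=1: −1/(1!·2!·1!·1!·0!·1!) = -1/2
  k=2: +1/(2!·1!·0!·0!·1!·2!) = 1/4
Σ = -1/4  ⇒  CG² = 32/35·(-1/4)² = 2/35
CG = −√(2/35) = -0.239046

-0.239046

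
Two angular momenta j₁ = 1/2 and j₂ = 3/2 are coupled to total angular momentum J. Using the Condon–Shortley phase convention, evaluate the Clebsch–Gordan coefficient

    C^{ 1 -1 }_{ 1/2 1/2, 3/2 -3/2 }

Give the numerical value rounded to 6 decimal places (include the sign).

+0.866025  (= +√(3/4))

triangle: 1!·0!·2!/4! = 2/24
(j±m)!: 1!·0!·0!·3!·0!·2! = 12
prefactor² = (2J+1)·Δ·N² = 3
  k=0: +1/(0!·1!·0!·0!·0!·2!) = 1/2
Σ = 1/2  ⇒  CG² = 3·1/2² = 3/4
CG = +√(3/4) = +0.866025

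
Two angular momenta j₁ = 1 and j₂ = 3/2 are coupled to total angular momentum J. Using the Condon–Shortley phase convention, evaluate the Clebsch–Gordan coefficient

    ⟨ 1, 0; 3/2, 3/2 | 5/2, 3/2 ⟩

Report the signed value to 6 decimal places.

j₁+j₂−J=0  J+j₁−j₂=2  J−j₁+j₂=3  j₁+j₂+J+1=6
(j₁±m₁, j₂±m₂, J±M) = (1,1,3,0,4,1)
P² = 72/5
sum k=0..0:
  [0] +1/6 = 1/6
S = 1/6
C² = P²·S² = 2/5 ; C = +0.632456

+√(2/5) ≈ +0.632456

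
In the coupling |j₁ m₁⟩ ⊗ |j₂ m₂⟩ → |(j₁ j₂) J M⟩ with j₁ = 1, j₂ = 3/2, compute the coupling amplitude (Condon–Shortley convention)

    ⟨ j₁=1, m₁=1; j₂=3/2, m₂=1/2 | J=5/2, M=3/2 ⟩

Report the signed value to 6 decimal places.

+√(3/5) = +0.774597

j₁+j₂−J=0  J+j₁−j₂=2  J−j₁+j₂=3  j₁+j₂+J+1=6
(j₁±m₁, j₂±m₂, J±M) = (2,0,2,1,4,1)
P² = 48/5
sum k=0..0:
  [0] +1/4 = 1/4
S = 1/4
C² = P²·S² = 3/5 ; C = +0.774597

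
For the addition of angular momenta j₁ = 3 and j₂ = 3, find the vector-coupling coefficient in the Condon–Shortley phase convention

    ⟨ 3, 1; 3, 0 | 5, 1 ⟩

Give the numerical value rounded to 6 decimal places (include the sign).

+0.345033

j₁+j₂−J=1  J+j₁−j₂=5  J−j₁+j₂=5  j₁+j₂+J+1=12
(j₁±m₁, j₂±m₂, J±M) = (4,2,3,3,6,4)
P² = 69120/7
sum k=0..1:
  [0] +1/144 = 1/144
  [1] −1/288 = -1/288
S = 1/288
C² = P²·S² = 5/42 ; C = +0.345033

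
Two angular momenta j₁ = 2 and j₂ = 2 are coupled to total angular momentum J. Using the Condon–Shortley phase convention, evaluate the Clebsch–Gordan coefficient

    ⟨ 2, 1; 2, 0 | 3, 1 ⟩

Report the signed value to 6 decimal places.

√[7·1!3!3!/8! · 3!1!2!2!4!2!] = √(36/5)
  +(−1)^0/∏(0,1,1,2,2,1)! = 1/4  (running 1/4)
  +(−1)^1/∏(1,0,0,1,3,2)! = -1/12  (running 1/6)
⟨..|..⟩ = √(36/5)·(1/6) = +0.447214

+√(1/5) = +0.447214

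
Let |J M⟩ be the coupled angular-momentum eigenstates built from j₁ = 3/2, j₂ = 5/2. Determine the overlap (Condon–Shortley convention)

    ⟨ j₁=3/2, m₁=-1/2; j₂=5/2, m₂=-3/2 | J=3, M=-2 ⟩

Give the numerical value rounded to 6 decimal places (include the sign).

+0.288675  (= +√(1/12))

j₁+j₂−J=1  J+j₁−j₂=2  J−j₁+j₂=4  j₁+j₂+J+1=8
(j₁±m₁, j₂±m₂, J±M) = (1,2,1,4,1,5)
P² = 48
sum k=0..1:
  [0] +1/12 = 1/12
  [1] −1/24 = -1/24
S = 1/24
C² = P²·S² = 1/12 ; C = +0.288675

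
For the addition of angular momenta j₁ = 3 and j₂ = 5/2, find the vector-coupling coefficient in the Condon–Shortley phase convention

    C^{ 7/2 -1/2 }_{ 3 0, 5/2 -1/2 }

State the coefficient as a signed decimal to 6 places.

-0.436436

√[8·2!4!3!/10! · 3!3!2!3!3!4!] = √(6912/175)
  +(−1)^0/∏(0,2,3,2,1,1)! = 1/24  (running 1/24)
  +(−1)^1/∏(1,1,2,1,2,2)! = -1/8  (running -1/12)
  +(−1)^2/∏(2,0,1,0,3,3)! = 1/72  (running -5/72)
⟨..|..⟩ = √(6912/175)·(-5/72) = -0.436436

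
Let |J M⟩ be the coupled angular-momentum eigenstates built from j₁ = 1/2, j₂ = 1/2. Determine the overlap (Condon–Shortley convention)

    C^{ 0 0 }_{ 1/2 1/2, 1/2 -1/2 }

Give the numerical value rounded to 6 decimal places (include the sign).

+0.707107

j₁+j₂−J=1  J+j₁−j₂=0  J−j₁+j₂=0  j₁+j₂+J+1=2
(j₁±m₁, j₂±m₂, J±M) = (1,0,0,1,0,0)
P² = 1/2
sum k=0..0:
  [0] +1/1 = 1
S = 1
C² = P²·S² = 1/2 ; C = +0.707107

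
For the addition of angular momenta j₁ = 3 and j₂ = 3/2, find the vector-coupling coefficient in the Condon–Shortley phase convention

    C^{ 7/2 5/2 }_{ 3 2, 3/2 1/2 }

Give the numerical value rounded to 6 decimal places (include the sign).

√[8·1!5!2!/9! · 5!1!2!1!6!1!] = √(6400/7)
  +(−1)^0/∏(0,1,1,2,4,0)! = 1/48  (running 1/48)
  +(−1)^1/∏(1,0,0,1,5,1)! = -1/120  (running 1/80)
⟨..|..⟩ = √(6400/7)·(1/80) = +0.377964

+0.377964  (= +√(1/7))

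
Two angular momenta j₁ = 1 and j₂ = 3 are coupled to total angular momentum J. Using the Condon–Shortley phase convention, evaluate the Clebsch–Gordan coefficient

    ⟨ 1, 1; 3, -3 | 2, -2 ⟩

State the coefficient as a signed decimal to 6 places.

√[5·2!0!4!/7! · 2!0!0!6!0!4!] = √(11520/7)
  +(−1)^0/∏(0,2,0,0,0,4)! = 1/48  (running 1/48)
⟨..|..⟩ = √(11520/7)·(1/48) = +0.845154

+√(5/7) ≈ +0.845154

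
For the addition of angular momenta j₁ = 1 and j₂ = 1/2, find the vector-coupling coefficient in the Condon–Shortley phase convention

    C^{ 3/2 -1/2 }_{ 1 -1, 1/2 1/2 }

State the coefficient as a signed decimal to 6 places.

√[4·0!2!1!/4! · 0!2!1!0!1!2!] = √(4/3)
  +(−1)^0/∏(0,0,2,1,0,0)! = 1/2  (running 1/2)
⟨..|..⟩ = √(4/3)·(1/2) = +0.577350

+0.577350  (= +√(1/3))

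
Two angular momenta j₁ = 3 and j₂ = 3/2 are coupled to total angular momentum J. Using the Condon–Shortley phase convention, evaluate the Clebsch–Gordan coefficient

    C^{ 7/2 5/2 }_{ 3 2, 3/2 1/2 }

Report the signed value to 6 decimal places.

+√(1/7) ≈ +0.377964

√[8·1!5!2!/9! · 5!1!2!1!6!1!] = √(6400/7)
  +(−1)^0/∏(0,1,1,2,4,0)! = 1/48  (running 1/48)
  +(−1)^1/∏(1,0,0,1,5,1)! = -1/120  (running 1/80)
⟨..|..⟩ = √(6400/7)·(1/80) = +0.377964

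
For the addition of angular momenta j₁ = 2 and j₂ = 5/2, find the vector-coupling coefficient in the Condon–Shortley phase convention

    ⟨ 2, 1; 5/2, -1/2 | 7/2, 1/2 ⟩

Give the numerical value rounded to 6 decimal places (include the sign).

+0.557773

j₁+j₂−J=1  J+j₁−j₂=3  J−j₁+j₂=4  j₁+j₂+J+1=9
(j₁±m₁, j₂±m₂, J±M) = (3,1,2,3,4,3)
P² = 1152/35
sum k=0..1:
  [0] +1/8 = 1/8
  [1] −1/36 = -1/36
S = 7/72
C² = P²·S² = 14/45 ; C = +0.557773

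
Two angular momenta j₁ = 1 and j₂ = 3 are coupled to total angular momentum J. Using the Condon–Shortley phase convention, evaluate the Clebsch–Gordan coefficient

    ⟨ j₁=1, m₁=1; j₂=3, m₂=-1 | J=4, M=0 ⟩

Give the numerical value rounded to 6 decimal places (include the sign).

+√(3/14) = +0.462910

triangle: 0!·2!·6!/9! = 1440/362880
(j±m)!: 2!·0!·2!·4!·4!·4! = 55296
prefactor² = (2J+1)·Δ·N² = 13824/7
  k=0: +1/(0!·0!·0!·2!·2!·4!) = 1/96
Σ = 1/96  ⇒  CG² = 13824/7·1/96² = 3/14
CG = +√(3/14) = +0.462910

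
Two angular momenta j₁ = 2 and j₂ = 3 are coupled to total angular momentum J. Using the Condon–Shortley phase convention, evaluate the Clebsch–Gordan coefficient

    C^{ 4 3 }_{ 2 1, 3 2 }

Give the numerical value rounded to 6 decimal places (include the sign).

−√(1/20) = -0.223607

√[9·1!3!5!/10! · 3!1!5!1!7!1!] = √(6480)
  +(−1)^0/∏(0,1,1,5,2,0)! = 1/240  (running 1/240)
  +(−1)^1/∏(1,0,0,4,3,1)! = -1/144  (running -1/360)
⟨..|..⟩ = √(6480)·(-1/360) = -0.223607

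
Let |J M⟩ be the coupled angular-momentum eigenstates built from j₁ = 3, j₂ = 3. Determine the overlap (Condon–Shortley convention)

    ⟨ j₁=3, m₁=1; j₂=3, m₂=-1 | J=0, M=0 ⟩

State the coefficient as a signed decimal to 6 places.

triangle: 6!×0!×0!/7! = 720/5040
(j±m)!: 4!×2!×2!×4!×0!×0! = 2304
prefactor² = (2J+1)×Δ×N² = 2304/7
  k=2: +1/(2!×4!×0!×0!×0!×0!) = 1/48
Σ = 1/48  ⇒  CG² = 2304/7×1/48² = 1/7
CG = +√(1/7) = +0.377964

+√(1/7) ≈ +0.377964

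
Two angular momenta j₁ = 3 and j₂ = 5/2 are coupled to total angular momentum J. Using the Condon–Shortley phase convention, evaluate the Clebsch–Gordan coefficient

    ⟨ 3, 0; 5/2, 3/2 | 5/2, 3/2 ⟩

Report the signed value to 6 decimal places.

triangle: 3!·3!·2!/9! = 72/362880
(j±m)!: 3!·3!·4!·1!·4!·1! = 20736
prefactor² = (2J+1)·Δ·N² = 864/35
  k=2: +1/(2!·1!·1!·2!·2!·0!) = 1/8
  k=3: −1/(3!·0!·0!·1!·3!·1!) = -1/36
Σ = 7/72  ⇒  CG² = 864/35·7/72² = 7/30
CG = +√(7/30) = +0.483046

+0.483046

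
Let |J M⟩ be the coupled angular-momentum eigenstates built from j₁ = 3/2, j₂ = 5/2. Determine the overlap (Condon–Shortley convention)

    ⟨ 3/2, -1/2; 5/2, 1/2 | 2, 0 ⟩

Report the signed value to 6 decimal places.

triangle: 2!·1!·3!/7! = 12/5040
(j±m)!: 1!·2!·3!·2!·2!·2! = 96
prefactor² = (2J+1)·Δ·N² = 8/7
  k=1: −1/(1!·1!·1!·2!·0!·1!) = -1/2
  k=2: +1/(2!·0!·0!·1!·1!·2!) = 1/4
Σ = -1/4  ⇒  CG² = 8/7·(-1/4)² = 1/14
CG = −√(1/14) = -0.267261

−√(1/14) ≈ -0.267261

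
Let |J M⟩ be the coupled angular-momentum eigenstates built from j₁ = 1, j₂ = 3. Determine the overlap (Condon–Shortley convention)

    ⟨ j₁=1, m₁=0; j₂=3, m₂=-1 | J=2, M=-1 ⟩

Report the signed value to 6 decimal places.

-0.617213

j₁+j₂−J=2  J+j₁−j₂=0  J−j₁+j₂=4  j₁+j₂+J+1=7
(j₁±m₁, j₂±m₂, J±M) = (1,1,2,4,1,3)
P² = 96/7
sum k=1..1:
  [1] −1/6 = -1/6
S = -1/6
C² = P²·S² = 8/21 ; C = -0.617213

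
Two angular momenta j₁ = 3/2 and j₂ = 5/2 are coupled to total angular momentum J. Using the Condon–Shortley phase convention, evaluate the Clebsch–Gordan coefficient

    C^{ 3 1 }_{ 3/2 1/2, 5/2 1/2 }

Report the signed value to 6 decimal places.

+√(1/60) ≈ +0.129099

j₁+j₂−J=1  J+j₁−j₂=2  J−j₁+j₂=4  j₁+j₂+J+1=8
(j₁±m₁, j₂±m₂, J±M) = (2,1,3,2,4,2)
P² = 48/5
sum k=0..1:
  [0] +1/6 = 1/6
  [1] −1/8 = -1/8
S = 1/24
C² = P²·S² = 1/60 ; C = +0.129099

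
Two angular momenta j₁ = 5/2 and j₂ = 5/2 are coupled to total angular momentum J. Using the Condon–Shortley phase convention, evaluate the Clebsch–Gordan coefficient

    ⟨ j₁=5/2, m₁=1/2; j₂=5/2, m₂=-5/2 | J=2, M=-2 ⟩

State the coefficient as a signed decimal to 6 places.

j₁+j₂−J=3  J+j₁−j₂=2  J−j₁+j₂=2  j₁+j₂+J+1=8
(j₁±m₁, j₂±m₂, J±M) = (3,2,0,5,0,4)
P² = 720/7
sum k=0..0:
  [0] +1/24 = 1/24
S = 1/24
C² = P²·S² = 5/28 ; C = +0.422577

+√(5/28) = +0.422577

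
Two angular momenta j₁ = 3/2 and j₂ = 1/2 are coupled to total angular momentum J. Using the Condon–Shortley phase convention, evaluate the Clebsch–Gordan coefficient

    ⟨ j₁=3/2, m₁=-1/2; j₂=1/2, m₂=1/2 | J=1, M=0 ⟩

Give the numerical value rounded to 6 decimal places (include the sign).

triangle: 1!×2!×0!/4! = 2/24
(j±m)!: 1!×2!×1!×0!×1!×1! = 2
prefactor² = (2J+1)×Δ×N² = 1/2
  k=1: −1/(1!×0!×1!×0!×1!×0!) = -1
Σ = -1  ⇒  CG² = 1/2×(-1)² = 1/2
CG = −√(1/2) = -0.707107

-0.707107  (= −√(1/2))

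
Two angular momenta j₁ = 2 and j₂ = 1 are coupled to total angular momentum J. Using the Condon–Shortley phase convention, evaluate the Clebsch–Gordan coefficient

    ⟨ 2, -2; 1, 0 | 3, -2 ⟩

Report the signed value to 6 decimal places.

+√(1/3) = +0.577350

j₁+j₂−J=0  J+j₁−j₂=4  J−j₁+j₂=2  j₁+j₂+J+1=7
(j₁±m₁, j₂±m₂, J±M) = (0,4,1,1,1,5)
P² = 192
sum k=0..0:
  [0] +1/24 = 1/24
S = 1/24
C² = P²·S² = 1/3 ; C = +0.577350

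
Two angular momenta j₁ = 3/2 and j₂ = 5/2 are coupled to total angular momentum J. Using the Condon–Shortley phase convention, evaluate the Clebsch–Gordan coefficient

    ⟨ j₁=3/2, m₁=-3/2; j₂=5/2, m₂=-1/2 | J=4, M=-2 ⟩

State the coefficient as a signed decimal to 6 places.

j₁+j₂−J=0  J+j₁−j₂=3  J−j₁+j₂=5  j₁+j₂+J+1=9
(j₁±m₁, j₂±m₂, J±M) = (0,3,2,3,2,6)
P² = 12960/7
sum k=0..0:
  [0] +1/72 = 1/72
S = 1/72
C² = P²·S² = 5/14 ; C = +0.597614

+0.597614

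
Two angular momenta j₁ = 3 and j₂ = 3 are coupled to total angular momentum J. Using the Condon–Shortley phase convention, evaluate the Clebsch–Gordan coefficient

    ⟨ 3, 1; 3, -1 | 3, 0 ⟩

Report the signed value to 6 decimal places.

−√(1/6) = -0.408248

j₁+j₂−J=3  J+j₁−j₂=3  J−j₁+j₂=3  j₁+j₂+J+1=10
(j₁±m₁, j₂±m₂, J±M) = (4,2,2,4,3,3)
P² = 864/25
sum k=0..2:
  [0] +1/24 = 1/24
  [1] −1/8 = -1/8
  [2] +1/72 = 1/72
S = -5/72
C² = P²·S² = 1/6 ; C = -0.408248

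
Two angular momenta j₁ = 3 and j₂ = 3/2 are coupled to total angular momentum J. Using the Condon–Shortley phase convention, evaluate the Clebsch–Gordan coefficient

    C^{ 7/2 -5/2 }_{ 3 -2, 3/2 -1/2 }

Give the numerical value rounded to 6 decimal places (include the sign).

triangle: 1!·5!·2!/9! = 240/362880
(j±m)!: 1!·5!·1!·2!·1!·6! = 172800
prefactor² = (2J+1)·Δ·N² = 6400/7
  k=0: +1/(0!·1!·5!·1!·0!·1!) = 1/120
  k=1: −1/(1!·0!·4!·0!·1!·2!) = -1/48
Σ = -1/80  ⇒  CG² = 6400/7·(-1/80)² = 1/7
CG = −√(1/7) = -0.377964

-0.377964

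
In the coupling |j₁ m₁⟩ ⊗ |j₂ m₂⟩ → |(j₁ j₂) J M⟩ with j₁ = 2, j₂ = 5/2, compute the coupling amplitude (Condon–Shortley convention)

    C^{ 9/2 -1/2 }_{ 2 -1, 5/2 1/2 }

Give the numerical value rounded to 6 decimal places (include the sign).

√[10·0!4!5!/10! · 1!3!3!2!4!5!] = √(11520/7)
  +(−1)^0/∏(0,0,3,3,1,2)! = 1/72  (running 1/72)
⟨..|..⟩ = √(11520/7)·(1/72) = +0.563436

+0.563436  (= +√(20/63))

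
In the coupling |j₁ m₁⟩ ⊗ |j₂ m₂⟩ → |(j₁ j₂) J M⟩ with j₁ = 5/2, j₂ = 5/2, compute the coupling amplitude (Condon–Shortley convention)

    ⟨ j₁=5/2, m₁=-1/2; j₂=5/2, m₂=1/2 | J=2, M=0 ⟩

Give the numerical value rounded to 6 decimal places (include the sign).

+√(4/21) ≈ +0.436436

√[5·3!2!2!/8! · 2!3!3!2!2!2!] = √(12/7)
  +(−1)^1/∏(1,2,2,2,0,0)! = -1/8  (running -1/8)
  +(−1)^2/∏(2,1,1,1,1,1)! = 1/2  (running 3/8)
  +(−1)^3/∏(3,0,0,0,2,2)! = -1/24  (running 1/3)
⟨..|..⟩ = √(12/7)·(1/3) = +0.436436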